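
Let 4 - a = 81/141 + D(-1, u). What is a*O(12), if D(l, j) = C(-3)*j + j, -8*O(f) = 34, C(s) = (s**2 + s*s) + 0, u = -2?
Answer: -33099/188 ≈ -176.06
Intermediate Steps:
C(s) = 2*s**2 (C(s) = (s**2 + s**2) + 0 = 2*s**2 + 0 = 2*s**2)
O(f) = -17/4 (O(f) = -1/8*34 = -17/4)
D(l, j) = 19*j (D(l, j) = (2*(-3)**2)*j + j = (2*9)*j + j = 18*j + j = 19*j)
a = 1947/47 (a = 4 - (81/141 + 19*(-2)) = 4 - (81*(1/141) - 38) = 4 - (27/47 - 38) = 4 - 1*(-1759/47) = 4 + 1759/47 = 1947/47 ≈ 41.426)
a*O(12) = (1947/47)*(-17/4) = -33099/188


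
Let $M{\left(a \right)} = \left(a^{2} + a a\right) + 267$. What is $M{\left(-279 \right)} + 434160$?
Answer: $590109$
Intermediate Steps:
$M{\left(a \right)} = 267 + 2 a^{2}$ ($M{\left(a \right)} = \left(a^{2} + a^{2}\right) + 267 = 2 a^{2} + 267 = 267 + 2 a^{2}$)
$M{\left(-279 \right)} + 434160 = \left(267 + 2 \left(-279\right)^{2}\right) + 434160 = \left(267 + 2 \cdot 77841\right) + 434160 = \left(267 + 155682\right) + 434160 = 155949 + 434160 = 590109$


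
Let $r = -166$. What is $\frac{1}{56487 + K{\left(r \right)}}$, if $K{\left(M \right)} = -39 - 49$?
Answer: $\frac{1}{56399} \approx 1.7731 \cdot 10^{-5}$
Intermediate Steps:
$K{\left(M \right)} = -88$
$\frac{1}{56487 + K{\left(r \right)}} = \frac{1}{56487 - 88} = \frac{1}{56399}$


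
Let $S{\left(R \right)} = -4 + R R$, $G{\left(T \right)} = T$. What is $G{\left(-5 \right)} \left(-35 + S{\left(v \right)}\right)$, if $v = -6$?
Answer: $15$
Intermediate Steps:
$S{\left(R \right)} = -4 + R^{2}$
$G{\left(-5 \right)} \left(-35 + S{\left(v \right)}\right) = - 5 \left(-35 - \left(4 - \left(-6\right)^{2}\right)\right) = - 5 \left(-35 + \left(-4 + 36\right)\right) = - 5 \left(-35 + 32\right) = \left(-5\right) \left(-3\right) = 15$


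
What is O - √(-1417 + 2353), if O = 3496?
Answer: 3496 - 6*√26 ≈ 3465.4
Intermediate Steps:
O - √(-1417 + 2353) = 3496 - √(-1417 + 2353) = 3496 - √936 = 3496 - 6*√26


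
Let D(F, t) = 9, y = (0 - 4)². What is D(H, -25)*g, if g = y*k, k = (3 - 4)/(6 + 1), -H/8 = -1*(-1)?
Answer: -144/7 ≈ -20.571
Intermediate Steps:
H = -8 (H = -(-8)*(-1) = -8*1 = -8)
y = 16 (y = (-4)² = 16)
k = -⅐ (k = -1/7 = -1*⅐ = -⅐ ≈ -0.14286)
g = -16/7 (g = 16*(-⅐) = -16/7 ≈ -2.2857)
D(H, -25)*g = 9*(-16/7) = -144/7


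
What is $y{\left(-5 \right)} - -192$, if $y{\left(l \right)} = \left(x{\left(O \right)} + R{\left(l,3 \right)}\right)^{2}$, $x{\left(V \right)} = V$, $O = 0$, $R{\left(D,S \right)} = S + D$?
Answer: $196$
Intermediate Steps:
$R{\left(D,S \right)} = D + S$
$y{\left(l \right)} = \left(3 + l\right)^{2}$ ($y{\left(l \right)} = \left(0 + \left(l + 3\right)\right)^{2} = \left(0 + \left(3 + l\right)\right)^{2} = \left(3 + l\right)^{2}$)
$y{\left(-5 \right)} - -192 = \left(3 - 5\right)^{2} - -192 = \left(-2\right)^{2} + 192 = 4 + 192 = 196$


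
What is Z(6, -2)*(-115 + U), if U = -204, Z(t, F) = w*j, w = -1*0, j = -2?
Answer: 0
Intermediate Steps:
w = 0
Z(t, F) = 0 (Z(t, F) = 0*(-2) = 0)
Z(6, -2)*(-115 + U) = 0*(-115 - 204) = 0*(-319) = 0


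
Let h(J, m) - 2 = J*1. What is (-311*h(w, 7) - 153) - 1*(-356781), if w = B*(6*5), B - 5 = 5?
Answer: 262706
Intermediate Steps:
B = 10 (B = 5 + 5 = 10)
w = 300 (w = 10*(6*5) = 10*30 = 300)
h(J, m) = 2 + J (h(J, m) = 2 + J*1 = 2 + J)
(-311*h(w, 7) - 153) - 1*(-356781) = (-311*(2 + 300) - 153) - 1*(-356781) = (-311*302 - 153) + 356781 = (-93922 - 153) + 356781 = -94075 + 356781 = 262706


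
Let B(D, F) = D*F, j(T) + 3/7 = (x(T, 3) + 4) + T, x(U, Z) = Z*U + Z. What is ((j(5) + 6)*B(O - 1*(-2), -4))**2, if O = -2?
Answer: 0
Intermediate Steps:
x(U, Z) = Z + U*Z (x(U, Z) = U*Z + Z = Z + U*Z)
j(T) = 46/7 + 4*T (j(T) = -3/7 + ((3*(1 + T) + 4) + T) = -3/7 + (((3 + 3*T) + 4) + T) = -3/7 + ((7 + 3*T) + T) = -3/7 + (7 + 4*T) = 46/7 + 4*T)
((j(5) + 6)*B(O - 1*(-2), -4))**2 = (((46/7 + 4*5) + 6)*((-2 - 1*(-2))*(-4)))**2 = (((46/7 + 20) + 6)*((-2 + 2)*(-4)))**2 = ((186/7 + 6)*(0*(-4)))**2 = ((228/7)*0)**2 = 0**2 = 0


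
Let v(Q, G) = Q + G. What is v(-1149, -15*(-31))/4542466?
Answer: -342/2271233 ≈ -0.00015058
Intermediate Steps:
v(Q, G) = G + Q
v(-1149, -15*(-31))/4542466 = (-15*(-31) - 1149)/4542466 = (465 - 1149)*(1/4542466) = -684*1/4542466 = -342/2271233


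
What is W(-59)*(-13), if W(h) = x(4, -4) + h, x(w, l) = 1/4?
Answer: 3055/4 ≈ 763.75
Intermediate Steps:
x(w, l) = 1/4
W(h) = 1/4 + h
W(-59)*(-13) = (1/4 - 59)*(-13) = -235/4*(-13) = 3055/4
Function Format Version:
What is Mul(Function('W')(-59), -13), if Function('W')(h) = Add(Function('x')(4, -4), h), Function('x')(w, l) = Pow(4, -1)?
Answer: Rational(3055, 4) ≈ 763.75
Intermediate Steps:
Function('x')(w, l) = Rational(1, 4)
Function('W')(h) = Add(Rational(1, 4), h)
Mul(Function('W')(-59), -13) = Mul(Add(Rational(1, 4), -59), -13) = Mul(Rational(-235, 4), -13) = Rational(3055, 4)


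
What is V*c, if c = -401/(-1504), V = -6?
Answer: -1203/752 ≈ -1.5997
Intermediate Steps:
c = 401/1504 (c = -401*(-1/1504) = 401/1504 ≈ 0.26662)
V*c = -6*401/1504 = -1203/752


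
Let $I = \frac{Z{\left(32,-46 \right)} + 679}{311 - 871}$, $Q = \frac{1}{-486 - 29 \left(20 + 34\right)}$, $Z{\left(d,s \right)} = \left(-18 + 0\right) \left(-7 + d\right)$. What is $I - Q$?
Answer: $- \frac{117337}{287280} \approx -0.40844$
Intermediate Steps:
$Z{\left(d,s \right)} = 126 - 18 d$ ($Z{\left(d,s \right)} = - 18 \left(-7 + d\right) = 126 - 18 d$)
$Q = - \frac{1}{2052}$ ($Q = \frac{1}{-486 - 1566} = \frac{1}{-2052} = - \frac{1}{2052} \approx -0.00048733$)
$I = - \frac{229}{560}$ ($I = \frac{\left(126 - 576\right) + 679}{311 - 871} = \frac{\left(126 - 576\right) + 679}{-560} = \left(-450 + 679\right) \left(- \frac{1}{560}\right) = 229 \left(- \frac{1}{560}\right) = - \frac{229}{560} \approx -0.40893$)
$I - Q = - \frac{229}{560} - - \frac{1}{2052} = - \frac{229}{560} + \frac{1}{2052} = - \frac{117337}{287280}$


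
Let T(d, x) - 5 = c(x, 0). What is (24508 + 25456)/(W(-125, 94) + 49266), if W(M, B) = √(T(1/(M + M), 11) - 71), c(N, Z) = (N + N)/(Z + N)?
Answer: 615381606/606784705 - 99928*I/606784705 ≈ 1.0142 - 0.00016468*I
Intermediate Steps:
c(N, Z) = 2*N/(N + Z) (c(N, Z) = (2*N)/(N + Z) = 2*N/(N + Z))
T(d, x) = 7 (T(d, x) = 5 + 2*x/(x + 0) = 5 + 2*x/x = 5 + 2 = 7)
W(M, B) = 8*I (W(M, B) = √(7 - 71) = √(-64) = 8*I)
(24508 + 25456)/(W(-125, 94) + 49266) = (24508 + 25456)/(8*I + 49266) = 49964/(49266 + 8*I) = 49964*((49266 - 8*I)/2427138820) = 12491*(49266 - 8*I)/606784705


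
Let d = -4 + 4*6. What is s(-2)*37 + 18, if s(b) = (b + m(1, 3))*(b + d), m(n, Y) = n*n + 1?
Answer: 18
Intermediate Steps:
m(n, Y) = 1 + n**2 (m(n, Y) = n**2 + 1 = 1 + n**2)
d = 20 (d = -4 + 24 = 20)
s(b) = (2 + b)*(20 + b) (s(b) = (b + (1 + 1**2))*(b + 20) = (b + (1 + 1))*(20 + b) = (b + 2)*(20 + b) = (2 + b)*(20 + b))
s(-2)*37 + 18 = (40 + (-2)**2 + 22*(-2))*37 + 18 = (40 + 4 - 44)*37 + 18 = 0*37 + 18 = 0 + 18 = 18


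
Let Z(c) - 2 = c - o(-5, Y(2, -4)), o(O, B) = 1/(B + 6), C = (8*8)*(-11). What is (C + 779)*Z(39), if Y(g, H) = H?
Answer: 6075/2 ≈ 3037.5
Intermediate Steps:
C = -704 (C = 64*(-11) = -704)
o(O, B) = 1/(6 + B)
Z(c) = 3/2 + c (Z(c) = 2 + (c - 1/(6 - 4)) = 2 + (c - 1/2) = 2 + (-1/2 + c) = 3/2 + c)
(C + 779)*Z(39) = (-704 + 779)*(3/2 + 39) = 75*(81/2) = 6075/2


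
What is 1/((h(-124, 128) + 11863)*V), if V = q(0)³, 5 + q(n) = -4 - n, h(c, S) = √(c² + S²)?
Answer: -11863/102569577561 + 4*√1985/102569577561 ≈ -1.1392e-7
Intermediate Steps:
h(c, S) = √(S² + c²)
q(n) = -9 - n (q(n) = -5 + (-4 - n) = -9 - n)
V = -729 (V = (-9 - 1*0)³ = (-9 + 0)³ = (-9)³ = -729)
1/((h(-124, 128) + 11863)*V) = 1/((√(128² + (-124)²) + 11863)*(-729)) = -1/729/(√(16384 + 15376) + 11863) = -1/729/(√31760 + 11863) = -1/729/(4*√1985 + 11863) = -1/729/(11863 + 4*√1985) = -1/(729*(11863 + 4*√1985))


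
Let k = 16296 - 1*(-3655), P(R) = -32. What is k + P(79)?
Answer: 19919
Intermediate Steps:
k = 19951 (k = 16296 + 3655 = 19951)
k + P(79) = 19951 - 32 = 19919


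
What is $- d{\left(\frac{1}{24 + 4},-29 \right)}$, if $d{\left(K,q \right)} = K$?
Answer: $- \frac{1}{28} \approx -0.035714$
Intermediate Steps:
$- d{\left(\frac{1}{24 + 4},-29 \right)} = - \frac{1}{24 + 4} = - \frac{1}{28}$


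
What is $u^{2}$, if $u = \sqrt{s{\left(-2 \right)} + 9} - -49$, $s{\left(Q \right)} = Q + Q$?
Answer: $\left(49 + \sqrt{5}\right)^{2} \approx 2625.1$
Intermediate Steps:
$s{\left(Q \right)} = 2 Q$
$u = 49 + \sqrt{5}$ ($u = \sqrt{2 \left(-2\right) + 9} - -49 = \sqrt{-4 + 9} + 49 = \sqrt{5} + 49 = 49 + \sqrt{5} \approx 51.236$)
$u^{2} = \left(49 + \sqrt{5}\right)^{2}$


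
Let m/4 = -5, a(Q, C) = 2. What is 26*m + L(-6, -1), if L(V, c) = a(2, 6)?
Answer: -518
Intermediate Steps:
m = -20 (m = 4*(-5) = -20)
L(V, c) = 2
26*m + L(-6, -1) = 26*(-20) + 2 = -520 + 2 = -518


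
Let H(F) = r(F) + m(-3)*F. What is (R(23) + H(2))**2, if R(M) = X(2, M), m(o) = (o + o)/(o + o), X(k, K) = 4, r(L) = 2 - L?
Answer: 36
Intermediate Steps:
m(o) = 1 (m(o) = (2*o)/((2*o)) = (2*o)*(1/(2*o)) = 1)
R(M) = 4
H(F) = 2 (H(F) = (2 - F) + 1*F = (2 - F) + F = 2)
(R(23) + H(2))**2 = (4 + 2)**2 = 6**2 = 36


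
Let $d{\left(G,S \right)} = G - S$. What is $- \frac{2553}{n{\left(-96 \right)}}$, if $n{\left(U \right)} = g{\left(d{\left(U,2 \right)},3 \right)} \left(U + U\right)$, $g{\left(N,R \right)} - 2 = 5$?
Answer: $\frac{851}{448} \approx 1.8996$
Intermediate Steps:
$g{\left(N,R \right)} = 7$ ($g{\left(N,R \right)} = 2 + 5 = 7$)
$n{\left(U \right)} = 14 U$ ($n{\left(U \right)} = 7 \left(U + U\right) = 7 \cdot 2 U = 14 U$)
$- \frac{2553}{n{\left(-96 \right)}} = - \frac{2553}{14 \left(-96\right)} = - \frac{2553}{-1344} = \left(-2553\right) \left(- \frac{1}{1344}\right) = \frac{851}{448}$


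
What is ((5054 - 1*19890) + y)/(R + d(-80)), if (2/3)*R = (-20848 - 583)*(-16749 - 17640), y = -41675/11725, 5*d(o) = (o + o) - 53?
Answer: -23199170/1728243028757 ≈ -1.3424e-5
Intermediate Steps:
d(o) = -53/5 + 2*o/5 (d(o) = ((o + o) - 53)/5 = (2*o - 53)/5 = (-53 + 2*o)/5 = -53/5 + 2*o/5)
y = -1667/469 (y = -41675*1/11725 = -1667/469 ≈ -3.5544)
R = 2210971977/2 (R = 3*((-20848 - 583)*(-16749 - 17640))/2 = 3*(-21431*(-34389))/2 = (3/2)*736990659 = 2210971977/2 ≈ 1.1055e+9)
((5054 - 1*19890) + y)/(R + d(-80)) = ((5054 - 1*19890) - 1667/469)/(2210971977/2 + (-53/5 + (2/5)*(-80))) = ((5054 - 19890) - 1667/469)/(2210971977/2 + (-53/5 - 32)) = (-14836 - 1667/469)/(2210971977/2 - 213/5) = -6959751/(469*11054859459/10) = -6959751/469*10/11054859459 = -23199170/1728243028757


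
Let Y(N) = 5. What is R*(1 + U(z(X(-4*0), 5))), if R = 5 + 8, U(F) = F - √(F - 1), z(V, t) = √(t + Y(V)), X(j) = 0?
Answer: 13 - 13*√(-1 + √10) + 13*√10 ≈ 34.994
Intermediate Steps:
z(V, t) = √(5 + t) (z(V, t) = √(t + 5) = √(5 + t))
U(F) = F - √(-1 + F)
R = 13
R*(1 + U(z(X(-4*0), 5))) = 13*(1 + (√(5 + 5) - √(-1 + √(5 + 5)))) = 13*(1 + (√10 - √(-1 + √10))) = 13*(1 + √10 - √(-1 + √10)) = 13 - 13*√(-1 + √10) + 13*√10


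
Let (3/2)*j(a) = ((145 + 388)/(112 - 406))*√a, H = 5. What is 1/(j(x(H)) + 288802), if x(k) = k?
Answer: 56166501762/16220998040448679 + 235053*√5/16220998040448679 ≈ 3.4626e-6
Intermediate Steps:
j(a) = -533*√a/441 (j(a) = 2*(((145 + 388)/(112 - 406))*√a)/3 = 2*((533/(-294))*√a)/3 = 2*((533*(-1/294))*√a)/3 = 2*(-533*√a/294)/3 = -533*√a/441)
1/(j(x(H)) + 288802) = 1/(-533*√5/441 + 288802) = 1/(288802 - 533*√5/441)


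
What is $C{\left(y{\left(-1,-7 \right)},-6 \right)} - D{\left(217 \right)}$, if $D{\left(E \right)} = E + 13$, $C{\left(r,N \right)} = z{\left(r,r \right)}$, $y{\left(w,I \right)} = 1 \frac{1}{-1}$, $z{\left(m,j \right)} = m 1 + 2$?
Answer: $-229$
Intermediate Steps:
$z{\left(m,j \right)} = 2 + m$ ($z{\left(m,j \right)} = m + 2 = 2 + m$)
$y{\left(w,I \right)} = -1$ ($y{\left(w,I \right)} = 1 \left(-1\right) = -1$)
$C{\left(r,N \right)} = 2 + r$
$D{\left(E \right)} = 13 + E$
$C{\left(y{\left(-1,-7 \right)},-6 \right)} - D{\left(217 \right)} = \left(2 - 1\right) - \left(13 + 217\right) = 1 - 230 = -229$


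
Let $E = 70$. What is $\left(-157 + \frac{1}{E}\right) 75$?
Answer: $- \frac{164835}{14} \approx -11774.0$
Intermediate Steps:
$\left(-157 + \frac{1}{E}\right) 75 = \left(-157 + \frac{1}{70}\right) 75 = \left(- \frac{10989}{70}\right) 75 = - \frac{164835}{14}$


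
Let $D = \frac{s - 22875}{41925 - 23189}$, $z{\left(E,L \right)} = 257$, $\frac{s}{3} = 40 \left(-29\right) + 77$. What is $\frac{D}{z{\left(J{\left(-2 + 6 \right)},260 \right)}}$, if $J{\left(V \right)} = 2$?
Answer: $- \frac{6531}{1203788} \approx -0.0054254$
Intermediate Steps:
$s = -3249$ ($s = 3 \left(40 \left(-29\right) + 77\right) = 3 \left(-1160 + 77\right) = 3 \left(-1083\right) = -3249$)
$D = - \frac{6531}{4684}$ ($D = \frac{-3249 - 22875}{41925 - 23189} = - \frac{26124}{18736} = \left(-26124\right) \frac{1}{18736} = - \frac{6531}{4684} \approx -1.3943$)
$\frac{D}{z{\left(J{\left(-2 + 6 \right)},260 \right)}} = - \frac{6531}{4684 \cdot 257} = \left(- \frac{6531}{4684}\right) \frac{1}{257} = - \frac{6531}{1203788}$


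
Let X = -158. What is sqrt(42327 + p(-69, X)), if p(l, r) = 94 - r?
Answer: 3*sqrt(4731) ≈ 206.35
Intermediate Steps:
sqrt(42327 + p(-69, X)) = sqrt(42327 + (94 - 1*(-158))) = sqrt(42327 + (94 + 158)) = sqrt(42327 + 252) = sqrt(42579) = 3*sqrt(4731)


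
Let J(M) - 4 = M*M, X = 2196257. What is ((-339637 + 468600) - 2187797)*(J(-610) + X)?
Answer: -5287828951074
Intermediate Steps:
J(M) = 4 + M² (J(M) = 4 + M*M = 4 + M²)
((-339637 + 468600) - 2187797)*(J(-610) + X) = ((-339637 + 468600) - 2187797)*((4 + (-610)²) + 2196257) = (128963 - 2187797)*((4 + 372100) + 2196257) = -2058834*(372104 + 2196257) = -2058834*2568361 = -5287828951074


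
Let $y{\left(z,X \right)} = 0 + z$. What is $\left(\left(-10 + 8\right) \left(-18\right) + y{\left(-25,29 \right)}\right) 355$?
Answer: $3905$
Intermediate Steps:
$y{\left(z,X \right)} = z$
$\left(\left(-10 + 8\right) \left(-18\right) + y{\left(-25,29 \right)}\right) 355 = \left(\left(-10 + 8\right) \left(-18\right) - 25\right) 355 = \left(\left(-2\right) \left(-18\right) - 25\right) 355 = \left(36 - 25\right) 355 = 11 \cdot 355 = 3905$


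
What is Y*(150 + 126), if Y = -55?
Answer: -15180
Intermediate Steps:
Y*(150 + 126) = -55*(150 + 126) = -55*276 = -15180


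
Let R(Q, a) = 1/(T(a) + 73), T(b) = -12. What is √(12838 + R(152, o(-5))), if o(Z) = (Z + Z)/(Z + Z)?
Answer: √47770259/61 ≈ 113.30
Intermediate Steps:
o(Z) = 1 (o(Z) = (2*Z)/((2*Z)) = (2*Z)*(1/(2*Z)) = 1)
R(Q, a) = 1/61 (R(Q, a) = 1/(-12 + 73) = 1/61)
√(12838 + R(152, o(-5))) = √(12838 + 1/61) = √(783119/61) = √47770259/61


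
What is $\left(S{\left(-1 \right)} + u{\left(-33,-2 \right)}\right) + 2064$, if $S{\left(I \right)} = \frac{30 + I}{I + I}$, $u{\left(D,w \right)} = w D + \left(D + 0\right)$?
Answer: $\frac{4165}{2} \approx 2082.5$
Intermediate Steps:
$u{\left(D,w \right)} = D + D w$ ($u{\left(D,w \right)} = D w + D = D + D w$)
$S{\left(I \right)} = \frac{30 + I}{2 I}$
$\left(S{\left(-1 \right)} + u{\left(-33,-2 \right)}\right) + 2064 = \left(\frac{30 - 1}{2 \left(-1\right)} - 33 \left(1 - 2\right)\right) + 2064 = \left(\frac{1}{2} \left(-1\right) 29 - -33\right) + 2064 = \left(- \frac{29}{2} + 33\right) + 2064 = \frac{37}{2} + 2064 = \frac{4165}{2}$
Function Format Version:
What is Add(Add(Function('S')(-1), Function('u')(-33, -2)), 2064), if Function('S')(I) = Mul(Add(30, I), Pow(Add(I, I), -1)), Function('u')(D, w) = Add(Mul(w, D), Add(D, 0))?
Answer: Rational(4165, 2) ≈ 2082.5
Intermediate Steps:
Function('u')(D, w) = Add(D, Mul(D, w)) (Function('u')(D, w) = Add(Mul(D, w), D) = Add(D, Mul(D, w)))
Function('S')(I) = Mul(Rational(1, 2), Pow(I, -1), Add(30, I)) (Function('S')(I) = Mul(Add(30, I), Pow(Mul(2, I), -1)) = Mul(Add(30, I), Mul(Rational(1, 2), Pow(I, -1))) = Mul(Rational(1, 2), Pow(I, -1), Add(30, I)))
Add(Add(Function('S')(-1), Function('u')(-33, -2)), 2064) = Add(Add(Mul(Rational(1, 2), Pow(-1, -1), Add(30, -1)), Mul(-33, Add(1, -2))), 2064) = Add(Add(Mul(Rational(1, 2), -1, 29), Mul(-33, -1)), 2064) = Add(Add(Rational(-29, 2), 33), 2064) = Add(Rational(37, 2), 2064) = Rational(4165, 2)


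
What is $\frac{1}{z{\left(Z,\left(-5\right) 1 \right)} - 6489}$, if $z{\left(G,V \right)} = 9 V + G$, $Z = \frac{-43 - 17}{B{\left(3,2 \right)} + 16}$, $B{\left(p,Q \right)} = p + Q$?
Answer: $- \frac{7}{45758} \approx -0.00015298$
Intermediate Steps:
$B{\left(p,Q \right)} = Q + p$
$Z = - \frac{20}{7}$ ($Z = \frac{-43 - 17}{\left(2 + 3\right) + 16} = - \frac{60}{5 + 16} = - \frac{60}{21} = \left(-60\right) \frac{1}{21} = - \frac{20}{7} \approx -2.8571$)
$z{\left(G,V \right)} = G + 9 V$
$\frac{1}{z{\left(Z,\left(-5\right) 1 \right)} - 6489} = \frac{1}{\left(- \frac{20}{7} + 9 \left(\left(-5\right) 1\right)\right) - 6489} = \frac{1}{\left(- \frac{20}{7} + 9 \left(-5\right)\right) - 6489} = \frac{1}{\left(- \frac{20}{7} - 45\right) - 6489} = \frac{1}{- \frac{335}{7} - 6489} = \frac{1}{- \frac{45758}{7}} = - \frac{7}{45758}$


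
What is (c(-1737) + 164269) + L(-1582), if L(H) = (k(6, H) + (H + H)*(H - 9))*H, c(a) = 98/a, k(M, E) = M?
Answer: -13832622065465/1737 ≈ -7.9635e+9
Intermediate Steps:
L(H) = H*(6 + 2*H*(-9 + H)) (L(H) = (6 + (H + H)*(H - 9))*H = (6 + (2*H)*(-9 + H))*H = (6 + 2*H*(-9 + H))*H = H*(6 + 2*H*(-9 + H)))
(c(-1737) + 164269) + L(-1582) = (98/(-1737) + 164269) + 2*(-1582)*(3 + (-1582)² - 9*(-1582)) = (98*(-1/1737) + 164269) + 2*(-1582)*(3 + 2502724 + 14238) = (-98/1737 + 164269) + 2*(-1582)*2516965 = 285335155/1737 - 7963677260 = -13832622065465/1737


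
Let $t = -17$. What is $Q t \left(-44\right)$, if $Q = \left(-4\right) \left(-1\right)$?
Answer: $2992$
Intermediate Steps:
$Q = 4$
$Q t \left(-44\right) = 4 \left(-17\right) \left(-44\right) = \left(-68\right) \left(-44\right) = 2992$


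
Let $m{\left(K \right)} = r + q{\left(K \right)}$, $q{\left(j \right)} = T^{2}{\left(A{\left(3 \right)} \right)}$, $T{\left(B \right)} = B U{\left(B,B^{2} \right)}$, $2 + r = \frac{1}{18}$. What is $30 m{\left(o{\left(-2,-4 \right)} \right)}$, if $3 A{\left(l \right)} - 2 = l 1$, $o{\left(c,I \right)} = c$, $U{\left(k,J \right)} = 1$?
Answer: $25$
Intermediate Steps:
$A{\left(l \right)} = \frac{2}{3} + \frac{l}{3}$ ($A{\left(l \right)} = \frac{2}{3} + \frac{l 1}{3} = \frac{2}{3} + \frac{l}{3}$)
$r = - \frac{35}{18}$ ($r = -2 + \frac{1}{18} = - \frac{35}{18} \approx -1.9444$)
$T{\left(B \right)} = B$ ($T{\left(B \right)} = B 1 = B$)
$q{\left(j \right)} = \frac{25}{9}$ ($q{\left(j \right)} = \left(\frac{2}{3} + \frac{1}{3} \cdot 3\right)^{2} = \left(\frac{2}{3} + 1\right)^{2} = \left(\frac{5}{3}\right)^{2} = \frac{25}{9}$)
$m{\left(K \right)} = \frac{5}{6}$ ($m{\left(K \right)} = - \frac{35}{18} + \frac{25}{9} = \frac{5}{6}$)
$30 m{\left(o{\left(-2,-4 \right)} \right)} = 30 \cdot \frac{5}{6} = 25$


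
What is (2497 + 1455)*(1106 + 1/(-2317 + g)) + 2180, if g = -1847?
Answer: 4552387784/1041 ≈ 4.3731e+6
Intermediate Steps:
(2497 + 1455)*(1106 + 1/(-2317 + g)) + 2180 = (2497 + 1455)*(1106 + 1/(-2317 - 1847)) + 2180 = 3952*(1106 + 1/(-4164)) + 2180 = 3952*(1106 - 1/4164) + 2180 = 3952*(4605383/4164) + 2180 = 4550118404/1041 + 2180 = 4552387784/1041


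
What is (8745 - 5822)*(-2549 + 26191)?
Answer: 69105566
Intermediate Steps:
(8745 - 5822)*(-2549 + 26191) = 2923*23642 = 69105566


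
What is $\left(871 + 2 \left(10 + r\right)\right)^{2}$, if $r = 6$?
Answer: $815409$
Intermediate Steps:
$\left(871 + 2 \left(10 + r\right)\right)^{2} = \left(871 + 2 \left(10 + 6\right)\right)^{2} = \left(871 + 2 \cdot 16\right)^{2} = \left(871 + 32\right)^{2} = 903^{2} = 815409$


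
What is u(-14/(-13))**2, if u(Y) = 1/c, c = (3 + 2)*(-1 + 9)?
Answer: 1/1600 ≈ 0.00062500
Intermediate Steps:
c = 40 (c = 5*8 = 40)
u(Y) = 1/40
u(-14/(-13))**2 = (1/40)**2 = 1/1600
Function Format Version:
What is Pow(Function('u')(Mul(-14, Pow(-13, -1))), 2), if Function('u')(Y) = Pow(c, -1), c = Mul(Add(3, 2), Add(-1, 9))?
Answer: Rational(1, 1600) ≈ 0.00062500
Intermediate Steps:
c = 40 (c = Mul(5, 8) = 40)
Function('u')(Y) = Rational(1, 40) (Function('u')(Y) = Pow(40, -1) = Rational(1, 40))
Pow(Function('u')(Mul(-14, Pow(-13, -1))), 2) = Pow(Rational(1, 40), 2) = Rational(1, 1600)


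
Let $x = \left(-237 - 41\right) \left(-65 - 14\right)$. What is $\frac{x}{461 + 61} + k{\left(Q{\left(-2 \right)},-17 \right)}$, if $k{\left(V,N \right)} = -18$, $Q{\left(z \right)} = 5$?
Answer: $\frac{6283}{261} \approx 24.073$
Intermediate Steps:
$x = 21962$ ($x = \left(-278\right) \left(-79\right) = 21962$)
$\frac{x}{461 + 61} + k{\left(Q{\left(-2 \right)},-17 \right)} = \frac{21962}{461 + 61} - 18 = \frac{21962}{522} - 18 = 21962 \cdot \frac{1}{522} - 18 = \frac{10981}{261} - 18 = \frac{6283}{261}$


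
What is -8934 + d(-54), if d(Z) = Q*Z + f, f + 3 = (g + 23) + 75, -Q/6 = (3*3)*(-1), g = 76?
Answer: -11679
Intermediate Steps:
Q = 54 (Q = -6*3*3*(-1) = -54*(-1) = -6*(-9) = 54)
f = 171 (f = -3 + ((76 + 23) + 75) = -3 + (99 + 75) = -3 + 174 = 171)
d(Z) = 171 + 54*Z (d(Z) = 54*Z + 171 = 171 + 54*Z)
-8934 + d(-54) = -8934 + (171 + 54*(-54)) = -8934 + (171 - 2916) = -8934 - 2745 = -11679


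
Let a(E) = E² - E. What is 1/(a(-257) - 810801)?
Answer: -1/744495 ≈ -1.3432e-6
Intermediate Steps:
1/(a(-257) - 810801) = 1/(-257*(-1 - 257) - 810801) = 1/(-257*(-258) - 810801) = 1/(66306 - 810801) = 1/(-744495) = -1/744495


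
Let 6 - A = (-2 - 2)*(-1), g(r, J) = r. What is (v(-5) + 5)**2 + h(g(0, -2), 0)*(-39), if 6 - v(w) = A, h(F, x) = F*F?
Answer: 81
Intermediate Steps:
h(F, x) = F**2
A = 2 (A = 6 - (-2 - 2)*(-1) = 6 - (-4)*(-1) = 6 - 1*4 = 6 - 4 = 2)
v(w) = 4 (v(w) = 6 - 1*2 = 6 - 2 = 4)
(v(-5) + 5)**2 + h(g(0, -2), 0)*(-39) = (4 + 5)**2 + 0**2*(-39) = 9**2 + 0*(-39) = 81 + 0 = 81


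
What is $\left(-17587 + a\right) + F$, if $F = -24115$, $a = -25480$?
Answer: $-67182$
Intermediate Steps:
$\left(-17587 + a\right) + F = \left(-17587 - 25480\right) - 24115 = -43067 - 24115 = -67182$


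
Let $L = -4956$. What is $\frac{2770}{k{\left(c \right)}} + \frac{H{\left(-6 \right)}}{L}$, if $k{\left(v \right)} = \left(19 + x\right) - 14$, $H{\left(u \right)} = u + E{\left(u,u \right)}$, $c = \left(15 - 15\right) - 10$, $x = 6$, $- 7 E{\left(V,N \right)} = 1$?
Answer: $\frac{96097313}{381612} \approx 251.82$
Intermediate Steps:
$E{\left(V,N \right)} = - \frac{1}{7}$ ($E{\left(V,N \right)} = \left(- \frac{1}{7}\right) 1 = - \frac{1}{7}$)
$c = -10$ ($c = 0 - 10 = -10$)
$H{\left(u \right)} = - \frac{1}{7} + u$ ($H{\left(u \right)} = u - \frac{1}{7} = - \frac{1}{7} + u$)
$k{\left(v \right)} = 11$ ($k{\left(v \right)} = \left(19 + 6\right) - 14 = 25 - 14 = 11$)
$\frac{2770}{k{\left(c \right)}} + \frac{H{\left(-6 \right)}}{L} = \frac{2770}{11} + \frac{- \frac{1}{7} - 6}{-4956} = 2770 \cdot \frac{1}{11} - - \frac{43}{34692} = \frac{2770}{11} + \frac{43}{34692} = \frac{96097313}{381612}$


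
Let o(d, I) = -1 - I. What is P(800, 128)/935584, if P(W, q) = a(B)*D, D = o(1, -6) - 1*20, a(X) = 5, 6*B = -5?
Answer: -75/935584 ≈ -8.0164e-5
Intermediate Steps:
B = -⅚ (B = (⅙)*(-5) = -⅚ ≈ -0.83333)
D = -15 (D = (-1 - 1*(-6)) - 1*20 = (-1 + 6) - 20 = 5 - 20 = -15)
P(W, q) = -75 (P(W, q) = 5*(-15) = -75)
P(800, 128)/935584 = -75/935584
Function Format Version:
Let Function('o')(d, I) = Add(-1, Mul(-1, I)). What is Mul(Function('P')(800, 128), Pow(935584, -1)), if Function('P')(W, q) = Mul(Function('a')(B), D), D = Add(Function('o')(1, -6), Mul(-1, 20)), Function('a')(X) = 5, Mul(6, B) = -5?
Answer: Rational(-75, 935584) ≈ -8.0164e-5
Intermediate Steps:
B = Rational(-5, 6) (B = Mul(Rational(1, 6), -5) = Rational(-5, 6) ≈ -0.83333)
D = -15 (D = Add(Add(-1, Mul(-1, -6)), Mul(-1, 20)) = Add(Add(-1, 6), -20) = Add(5, -20) = -15)
Function('P')(W, q) = -75 (Function('P')(W, q) = Mul(5, -15) = -75)
Mul(Function('P')(800, 128), Pow(935584, -1)) = Mul(-75, Pow(935584, -1)) = Mul(-75, Rational(1, 935584)) = Rational(-75, 935584)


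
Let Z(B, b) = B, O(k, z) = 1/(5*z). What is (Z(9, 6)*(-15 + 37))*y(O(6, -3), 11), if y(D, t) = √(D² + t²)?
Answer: 66*√27226/5 ≈ 2178.0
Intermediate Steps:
O(k, z) = 1/(5*z)
(Z(9, 6)*(-15 + 37))*y(O(6, -3), 11) = (9*(-15 + 37))*√(((⅕)/(-3))² + 11²) = (9*22)*√(((⅕)*(-⅓))² + 121) = 198*√((-1/15)² + 121) = 198*√(1/225 + 121) = 198*√(27226/225) = 198*(√27226/15) = 66*√27226/5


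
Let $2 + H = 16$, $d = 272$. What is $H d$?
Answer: $3808$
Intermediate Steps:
$H = 14$ ($H = -2 + 16 = 14$)
$H d = 14 \cdot 272 = 3808$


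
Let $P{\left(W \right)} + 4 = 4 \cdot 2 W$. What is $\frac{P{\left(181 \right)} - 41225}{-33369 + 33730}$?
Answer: $- \frac{39781}{361} \approx -110.2$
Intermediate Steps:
$P{\left(W \right)} = -4 + 8 W$ ($P{\left(W \right)} = -4 + 4 \cdot 2 W = -4 + 8 W$)
$\frac{P{\left(181 \right)} - 41225}{-33369 + 33730} = \frac{\left(-4 + 8 \cdot 181\right) - 41225}{-33369 + 33730} = \frac{\left(-4 + 1448\right) - 41225}{361} = \left(1444 - 41225\right) \frac{1}{361} = \left(-39781\right) \frac{1}{361} = - \frac{39781}{361}$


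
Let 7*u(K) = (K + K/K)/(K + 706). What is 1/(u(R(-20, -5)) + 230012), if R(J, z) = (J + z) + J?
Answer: 4627/1064265480 ≈ 4.3476e-6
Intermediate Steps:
R(J, z) = z + 2*J
u(K) = (1 + K)/(7*(706 + K)) (u(K) = ((K + K/K)/(K + 706))/7 = ((K + 1)/(706 + K))/7 = ((1 + K)/(706 + K))/7 = (1 + K)/(7*(706 + K)))
1/(u(R(-20, -5)) + 230012) = 1/((1 + (-5 + 2*(-20)))/(7*(706 + (-5 + 2*(-20)))) + 230012) = 1/((1 + (-5 - 40))/(7*(706 + (-5 - 40))) + 230012) = 1/((1 - 45)/(7*(706 - 45)) + 230012) = 1/((1/7)*(-44)/661 + 230012) = 1/((1/7)*(1/661)*(-44) + 230012) = 1/(-44/4627 + 230012) = 1/(1064265480/4627) = 4627/1064265480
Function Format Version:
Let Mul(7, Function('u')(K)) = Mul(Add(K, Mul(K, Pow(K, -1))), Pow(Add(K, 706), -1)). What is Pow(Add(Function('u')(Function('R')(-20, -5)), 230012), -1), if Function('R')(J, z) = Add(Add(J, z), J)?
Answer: Rational(4627, 1064265480) ≈ 4.3476e-6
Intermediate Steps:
Function('R')(J, z) = Add(z, Mul(2, J))
Function('u')(K) = Mul(Rational(1, 7), Pow(Add(706, K), -1), Add(1, K)) (Function('u')(K) = Mul(Rational(1, 7), Mul(Add(K, Mul(K, Pow(K, -1))), Pow(Add(K, 706), -1))) = Mul(Rational(1, 7), Mul(Add(K, 1), Pow(Add(706, K), -1))) = Mul(Rational(1, 7), Mul(Add(1, K), Pow(Add(706, K), -1))) = Mul(Rational(1, 7), Mul(Pow(Add(706, K), -1), Add(1, K))) = Mul(Rational(1, 7), Pow(Add(706, K), -1), Add(1, K)))
Pow(Add(Function('u')(Function('R')(-20, -5)), 230012), -1) = Pow(Add(Mul(Rational(1, 7), Pow(Add(706, Add(-5, Mul(2, -20))), -1), Add(1, Add(-5, Mul(2, -20)))), 230012), -1) = Pow(Add(Mul(Rational(1, 7), Pow(Add(706, Add(-5, -40)), -1), Add(1, Add(-5, -40))), 230012), -1) = Pow(Add(Mul(Rational(1, 7), Pow(Add(706, -45), -1), Add(1, -45)), 230012), -1) = Pow(Add(Mul(Rational(1, 7), Pow(661, -1), -44), 230012), -1) = Pow(Add(Mul(Rational(1, 7), Rational(1, 661), -44), 230012), -1) = Pow(Add(Rational(-44, 4627), 230012), -1) = Pow(Rational(1064265480, 4627), -1) = Rational(4627, 1064265480)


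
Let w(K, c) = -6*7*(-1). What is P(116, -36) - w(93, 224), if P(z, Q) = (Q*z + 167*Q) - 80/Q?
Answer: -92050/9 ≈ -10228.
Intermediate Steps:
w(K, c) = 42 (w(K, c) = -42*(-1) = 42)
P(z, Q) = -80/Q + 167*Q + Q*z (P(z, Q) = (167*Q + Q*z) - 80/Q = -80/Q + 167*Q + Q*z)
P(116, -36) - w(93, 224) = (-80 + (-36)²*(167 + 116))/(-36) - 1*42 = -(-80 + 1296*283)/36 - 42 = -(-80 + 366768)/36 - 42 = -1/36*366688 - 42 = -91672/9 - 42 = -92050/9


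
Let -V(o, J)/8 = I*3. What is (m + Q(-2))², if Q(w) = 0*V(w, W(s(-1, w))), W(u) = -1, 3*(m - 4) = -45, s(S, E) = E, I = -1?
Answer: 121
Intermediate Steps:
m = -11 (m = 4 + (⅓)*(-45) = 4 - 15 = -11)
V(o, J) = 24 (V(o, J) = -(-8)*3 = -8*(-3) = 24)
Q(w) = 0 (Q(w) = 0*24 = 0)
(m + Q(-2))² = (-11 + 0)² = (-11)² = 121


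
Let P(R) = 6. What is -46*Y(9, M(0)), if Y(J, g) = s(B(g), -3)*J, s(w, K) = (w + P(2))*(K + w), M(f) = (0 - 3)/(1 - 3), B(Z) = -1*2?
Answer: 8280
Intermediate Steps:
B(Z) = -2
M(f) = 3/2 (M(f) = -3/(-2) = -3*(-½) = 3/2)
s(w, K) = (6 + w)*(K + w) (s(w, K) = (w + 6)*(K + w) = (6 + w)*(K + w))
Y(J, g) = -20*J (Y(J, g) = ((-2)² + 6*(-3) + 6*(-2) - 3*(-2))*J = (4 - 18 - 12 + 6)*J = -20*J)
-46*Y(9, M(0)) = -(-920)*9 = -46*(-180) = 8280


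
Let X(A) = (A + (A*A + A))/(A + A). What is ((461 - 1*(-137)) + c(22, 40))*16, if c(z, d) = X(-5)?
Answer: 9544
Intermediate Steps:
X(A) = (A**2 + 2*A)/(2*A) (X(A) = (A + (A**2 + A))/((2*A)) = (A + (A + A**2))*(1/(2*A)) = (A**2 + 2*A)*(1/(2*A)) = (A**2 + 2*A)/(2*A))
c(z, d) = -3/2 (c(z, d) = 1 + (1/2)*(-5) = 1 - 5/2 = -3/2)
((461 - 1*(-137)) + c(22, 40))*16 = ((461 - 1*(-137)) - 3/2)*16 = ((461 + 137) - 3/2)*16 = (598 - 3/2)*16 = (1193/2)*16 = 9544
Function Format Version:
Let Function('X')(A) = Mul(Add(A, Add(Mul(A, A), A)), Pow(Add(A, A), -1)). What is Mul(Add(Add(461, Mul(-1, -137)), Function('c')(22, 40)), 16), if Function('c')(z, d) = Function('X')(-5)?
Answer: 9544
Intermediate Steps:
Function('X')(A) = Mul(Rational(1, 2), Pow(A, -1), Add(Pow(A, 2), Mul(2, A))) (Function('X')(A) = Mul(Add(A, Add(Pow(A, 2), A)), Pow(Mul(2, A), -1)) = Mul(Add(A, Add(A, Pow(A, 2))), Mul(Rational(1, 2), Pow(A, -1))) = Mul(Add(Pow(A, 2), Mul(2, A)), Mul(Rational(1, 2), Pow(A, -1))) = Mul(Rational(1, 2), Pow(A, -1), Add(Pow(A, 2), Mul(2, A))))
Function('c')(z, d) = Rational(-3, 2) (Function('c')(z, d) = Add(1, Mul(Rational(1, 2), -5)) = Add(1, Rational(-5, 2)) = Rational(-3, 2))
Mul(Add(Add(461, Mul(-1, -137)), Function('c')(22, 40)), 16) = Mul(Add(Add(461, Mul(-1, -137)), Rational(-3, 2)), 16) = Mul(Add(Add(461, 137), Rational(-3, 2)), 16) = Mul(Add(598, Rational(-3, 2)), 16) = Mul(Rational(1193, 2), 16) = 9544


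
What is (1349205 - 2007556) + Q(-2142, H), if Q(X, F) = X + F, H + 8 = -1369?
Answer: -661870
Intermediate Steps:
H = -1377 (H = -8 - 1369 = -1377)
Q(X, F) = F + X
(1349205 - 2007556) + Q(-2142, H) = (1349205 - 2007556) + (-1377 - 2142) = -658351 - 3519 = -661870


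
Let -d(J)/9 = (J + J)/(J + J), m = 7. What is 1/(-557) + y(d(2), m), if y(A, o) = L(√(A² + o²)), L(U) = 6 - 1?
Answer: 2784/557 ≈ 4.9982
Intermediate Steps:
d(J) = -9 (d(J) = -9*(J + J)/(J + J) = -9*2*J/(2*J) = -9*2*J*1/(2*J) = -9*1 = -9)
L(U) = 5
y(A, o) = 5
1/(-557) + y(d(2), m) = 1/(-557) + 5 = -1/557 + 5 = 2784/557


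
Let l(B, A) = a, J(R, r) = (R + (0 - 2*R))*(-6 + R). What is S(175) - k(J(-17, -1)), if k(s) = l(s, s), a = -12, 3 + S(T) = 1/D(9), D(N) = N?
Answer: 82/9 ≈ 9.1111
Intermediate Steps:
J(R, r) = -R*(-6 + R) (J(R, r) = (R - 2*R)*(-6 + R) = (-R)*(-6 + R) = -R*(-6 + R))
S(T) = -26/9 (S(T) = -3 + 1/9 = -26/9)
l(B, A) = -12
k(s) = -12
S(175) - k(J(-17, -1)) = -26/9 - 1*(-12) = -26/9 + 12 = 82/9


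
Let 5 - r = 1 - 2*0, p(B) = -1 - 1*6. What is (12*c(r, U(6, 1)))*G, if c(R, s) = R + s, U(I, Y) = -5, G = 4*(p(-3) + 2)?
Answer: 240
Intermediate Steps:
p(B) = -7 (p(B) = -1 - 6 = -7)
r = 4 (r = 5 - (1 - 2*0) = 5 - (1 + 0) = 5 - 1*1 = 5 - 1 = 4)
G = -20 (G = 4*(-7 + 2) = 4*(-5) = -20)
(12*c(r, U(6, 1)))*G = (12*(4 - 5))*(-20) = (12*(-1))*(-20) = -12*(-20) = 240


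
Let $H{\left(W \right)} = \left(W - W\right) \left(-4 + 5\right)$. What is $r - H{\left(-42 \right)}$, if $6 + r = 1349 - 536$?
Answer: $807$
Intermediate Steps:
$H{\left(W \right)} = 0$ ($H{\left(W \right)} = 0 \cdot 1 = 0$)
$r = 807$ ($r = -6 + \left(1349 - 536\right) = -6 + 813 = 807$)
$r - H{\left(-42 \right)} = 807 - 0 = 807 + 0 = 807$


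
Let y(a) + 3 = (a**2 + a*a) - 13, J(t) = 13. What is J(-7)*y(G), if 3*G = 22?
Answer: 10712/9 ≈ 1190.2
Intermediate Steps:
G = 22/3 (G = (1/3)*22 = 22/3 ≈ 7.3333)
y(a) = -16 + 2*a**2 (y(a) = -3 + ((a**2 + a*a) - 13) = -3 + ((a**2 + a**2) - 13) = -3 + (2*a**2 - 13) = -3 + (-13 + 2*a**2) = -16 + 2*a**2)
J(-7)*y(G) = 13*(-16 + 2*(22/3)**2) = 13*(-16 + 2*(484/9)) = 13*(-16 + 968/9) = 13*(824/9) = 10712/9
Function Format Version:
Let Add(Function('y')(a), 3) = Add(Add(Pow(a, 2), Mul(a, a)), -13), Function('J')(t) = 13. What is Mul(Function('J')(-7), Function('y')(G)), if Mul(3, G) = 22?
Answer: Rational(10712, 9) ≈ 1190.2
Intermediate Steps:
G = Rational(22, 3) (G = Mul(Rational(1, 3), 22) = Rational(22, 3) ≈ 7.3333)
Function('y')(a) = Add(-16, Mul(2, Pow(a, 2))) (Function('y')(a) = Add(-3, Add(Add(Pow(a, 2), Mul(a, a)), -13)) = Add(-3, Add(Add(Pow(a, 2), Pow(a, 2)), -13)) = Add(-3, Add(Mul(2, Pow(a, 2)), -13)) = Add(-3, Add(-13, Mul(2, Pow(a, 2)))) = Add(-16, Mul(2, Pow(a, 2))))
Mul(Function('J')(-7), Function('y')(G)) = Mul(13, Add(-16, Mul(2, Pow(Rational(22, 3), 2)))) = Mul(13, Add(-16, Mul(2, Rational(484, 9)))) = Mul(13, Add(-16, Rational(968, 9))) = Mul(13, Rational(824, 9)) = Rational(10712, 9)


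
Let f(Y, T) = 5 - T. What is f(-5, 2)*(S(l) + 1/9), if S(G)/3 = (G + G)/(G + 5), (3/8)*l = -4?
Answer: 1745/51 ≈ 34.216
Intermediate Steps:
l = -32/3 (l = (8/3)*(-4) = -32/3 ≈ -10.667)
S(G) = 6*G/(5 + G) (S(G) = 3*((G + G)/(G + 5)) = 3*((2*G)/(5 + G)) = 3*(2*G/(5 + G)) = 6*G/(5 + G))
f(-5, 2)*(S(l) + 1/9) = (5 - 1*2)*(6*(-32/3)/(5 - 32/3) + 1/9) = (5 - 2)*(6*(-32/3)/(-17/3) + ⅑) = 3*(6*(-32/3)*(-3/17) + ⅑) = 3*(192/17 + ⅑) = 3*(1745/153) = 1745/51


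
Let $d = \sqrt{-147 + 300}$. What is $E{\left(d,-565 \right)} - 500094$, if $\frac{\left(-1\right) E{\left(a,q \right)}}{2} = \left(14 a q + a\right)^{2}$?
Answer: $-19141498080$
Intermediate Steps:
$d = 3 \sqrt{17}$ ($d = \sqrt{153} = 3 \sqrt{17} \approx 12.369$)
$E{\left(a,q \right)} = - 2 \left(a + 14 a q\right)^{2}$ ($E{\left(a,q \right)} = - 2 \left(14 a q + a\right)^{2} = - 2 \left(a + 14 a q\right)^{2}$)
$E{\left(d,-565 \right)} - 500094 = - 2 \left(3 \sqrt{17}\right)^{2} \left(1 + 14 \left(-565\right)\right)^{2} - 500094 = \left(-2\right) 153 \left(1 - 7910\right)^{2} - 500094 = \left(-2\right) 153 \left(-7909\right)^{2} - 500094 = \left(-2\right) 153 \cdot 62552281 - 500094 = -19140997986 - 500094 = -19141498080$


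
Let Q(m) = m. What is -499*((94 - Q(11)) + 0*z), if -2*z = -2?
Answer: -41417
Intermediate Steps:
z = 1 (z = -½*(-2) = 1)
-499*((94 - Q(11)) + 0*z) = -499*((94 - 1*11) + 0*1) = -499*((94 - 11) + 0) = -499*(83 + 0) = -499*83 = -41417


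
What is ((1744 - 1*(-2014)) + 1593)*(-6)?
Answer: -32106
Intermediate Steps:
((1744 - 1*(-2014)) + 1593)*(-6) = ((1744 + 2014) + 1593)*(-6) = (3758 + 1593)*(-6) = 5351*(-6) = -32106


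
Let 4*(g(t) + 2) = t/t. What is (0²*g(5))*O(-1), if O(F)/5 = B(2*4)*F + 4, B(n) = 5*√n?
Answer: 0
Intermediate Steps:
g(t) = -7/4 (g(t) = -2 + (t/t)/4 = -2 + (¼)*1 = -2 + ¼ = -7/4)
O(F) = 20 + 50*F*√2 (O(F) = 5*((5*√(2*4))*F + 4) = 5*((5*√8)*F + 4) = 5*((5*(2*√2))*F + 4) = 5*((10*√2)*F + 4) = 5*(10*F*√2 + 4) = 5*(4 + 10*F*√2) = 20 + 50*F*√2)
(0²*g(5))*O(-1) = (0²*(-7/4))*(20 + 50*(-1)*√2) = (0*(-7/4))*(20 - 50*√2) = 0*(20 - 50*√2) = 0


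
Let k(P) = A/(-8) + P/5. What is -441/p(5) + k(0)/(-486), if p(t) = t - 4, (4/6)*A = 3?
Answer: -381023/864 ≈ -441.00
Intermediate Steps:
A = 9/2 (A = (3/2)*3 = 9/2 ≈ 4.5000)
p(t) = -4 + t
k(P) = -9/16 + P/5 (k(P) = (9/2)/(-8) + P/5 = (9/2)*(-1/8) + P*(1/5) = -9/16 + P/5)
-441/p(5) + k(0)/(-486) = -441/(-4 + 5) + (-9/16 + (1/5)*0)/(-486) = -441/1 + (-9/16 + 0)*(-1/486) = -441*1 - 9/16*(-1/486) = -441 + 1/864 = -381023/864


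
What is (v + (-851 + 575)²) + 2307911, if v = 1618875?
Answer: 4002962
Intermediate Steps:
(v + (-851 + 575)²) + 2307911 = (1618875 + (-851 + 575)²) + 2307911 = (1618875 + (-276)²) + 2307911 = (1618875 + 76176) + 2307911 = 1695051 + 2307911 = 4002962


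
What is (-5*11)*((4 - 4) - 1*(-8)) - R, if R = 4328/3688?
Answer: -203381/461 ≈ -441.17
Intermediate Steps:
R = 541/461 (R = 4328*(1/3688) = 541/461 ≈ 1.1735)
(-5*11)*((4 - 4) - 1*(-8)) - R = (-5*11)*((4 - 4) - 1*(-8)) - 1*541/461 = -55*(0 + 8) - 541/461 = -55*8 - 541/461 = -440 - 541/461 = -203381/461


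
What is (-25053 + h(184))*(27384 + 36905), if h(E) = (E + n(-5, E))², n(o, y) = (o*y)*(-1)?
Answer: 76745829507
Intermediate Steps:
n(o, y) = -o*y
h(E) = 36*E² (h(E) = (E - 1*(-5)*E)² = (E + 5*E)² = (6*E)² = 36*E²)
(-25053 + h(184))*(27384 + 36905) = (-25053 + 36*184²)*(27384 + 36905) = (-25053 + 36*33856)*64289 = (-25053 + 1218816)*64289 = 1193763*64289 = 76745829507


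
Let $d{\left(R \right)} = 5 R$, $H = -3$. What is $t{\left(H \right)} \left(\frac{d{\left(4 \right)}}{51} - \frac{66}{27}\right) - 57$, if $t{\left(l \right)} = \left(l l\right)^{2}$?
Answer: $- \frac{3795}{17} \approx -223.24$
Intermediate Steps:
$t{\left(l \right)} = l^{4}$ ($t{\left(l \right)} = \left(l^{2}\right)^{2} = l^{4}$)
$t{\left(H \right)} \left(\frac{d{\left(4 \right)}}{51} - \frac{66}{27}\right) - 57 = \left(-3\right)^{4} \left(\frac{5 \cdot 4}{51} - \frac{66}{27}\right) - 57 = 81 \left(20 \cdot \frac{1}{51} - \frac{22}{9}\right) - 57 = 81 \left(\frac{20}{51} - \frac{22}{9}\right) - 57 = 81 \left(- \frac{314}{153}\right) - 57 = - \frac{2826}{17} - 57 = - \frac{3795}{17}$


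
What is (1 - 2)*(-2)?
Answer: 2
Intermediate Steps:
(1 - 2)*(-2) = -1*(-2) = 2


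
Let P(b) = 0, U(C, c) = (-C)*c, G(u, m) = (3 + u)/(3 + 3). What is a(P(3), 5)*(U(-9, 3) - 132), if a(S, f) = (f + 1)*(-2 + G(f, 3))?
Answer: 420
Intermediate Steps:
G(u, m) = ½ + u/6 (G(u, m) = (3 + u)/6 = (3 + u)*(⅙) = ½ + u/6)
U(C, c) = -C*c
a(S, f) = (1 + f)*(-3/2 + f/6) (a(S, f) = (f + 1)*(-2 + (½ + f/6)) = (1 + f)*(-3/2 + f/6))
a(P(3), 5)*(U(-9, 3) - 132) = (-3/2 - 4/3*5 + (⅙)*5²)*(-1*(-9)*3 - 132) = (-3/2 - 20/3 + (⅙)*25)*(27 - 132) = (-3/2 - 20/3 + 25/6)*(-105) = -4*(-105) = 420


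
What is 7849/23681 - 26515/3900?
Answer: -119458123/18471180 ≈ -6.4673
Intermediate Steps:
7849/23681 - 26515/3900 = 7849*(1/23681) - 26515*1/3900 = 7849/23681 - 5303/780 = -119458123/18471180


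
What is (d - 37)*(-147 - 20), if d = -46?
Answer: 13861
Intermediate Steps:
(d - 37)*(-147 - 20) = (-46 - 37)*(-147 - 20) = -83*(-167) = 13861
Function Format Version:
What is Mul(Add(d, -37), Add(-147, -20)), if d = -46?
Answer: 13861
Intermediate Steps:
Mul(Add(d, -37), Add(-147, -20)) = Mul(Add(-46, -37), Add(-147, -20)) = Mul(-83, -167) = 13861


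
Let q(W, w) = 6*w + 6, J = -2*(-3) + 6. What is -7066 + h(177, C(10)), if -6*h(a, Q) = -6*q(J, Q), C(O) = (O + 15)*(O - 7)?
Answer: -6610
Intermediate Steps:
J = 12 (J = 6 + 6 = 12)
q(W, w) = 6 + 6*w
C(O) = (-7 + O)*(15 + O) (C(O) = (15 + O)*(-7 + O) = (-7 + O)*(15 + O))
h(a, Q) = 6 + 6*Q (h(a, Q) = -(-1)*(6 + 6*Q) = -(-36 - 36*Q)/6 = 6 + 6*Q)
-7066 + h(177, C(10)) = -7066 + (6 + 6*(-105 + 10² + 8*10)) = -7066 + (6 + 6*(-105 + 100 + 80)) = -7066 + (6 + 6*75) = -7066 + (6 + 450) = -7066 + 456 = -6610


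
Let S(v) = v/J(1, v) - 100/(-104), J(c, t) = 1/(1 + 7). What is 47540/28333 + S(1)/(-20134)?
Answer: 24879827771/14831872172 ≈ 1.6775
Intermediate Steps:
J(c, t) = ⅛ (J(c, t) = 1/8 = ⅛)
S(v) = 25/26 + 8*v (S(v) = v/(⅛) - 100/(-104) = v*8 - 100*(-1/104) = 8*v + 25/26 = 25/26 + 8*v)
47540/28333 + S(1)/(-20134) = 47540/28333 + (25/26 + 8*1)/(-20134) = 47540*(1/28333) + (25/26 + 8)*(-1/20134) = 47540/28333 + (233/26)*(-1/20134) = 47540/28333 - 233/523484 = 24879827771/14831872172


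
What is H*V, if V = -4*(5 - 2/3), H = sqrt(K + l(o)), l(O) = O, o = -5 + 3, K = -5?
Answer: -52*I*sqrt(7)/3 ≈ -45.86*I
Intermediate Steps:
o = -2
H = I*sqrt(7) (H = sqrt(-5 - 2) = sqrt(-7) = I*sqrt(7) ≈ 2.6458*I)
V = -52/3 (V = -4*(5 - 2*1/3) = -4*(5 - 2/3) = -4*13/3 = -52/3 ≈ -17.333)
H*V = (I*sqrt(7))*(-52/3) = -52*I*sqrt(7)/3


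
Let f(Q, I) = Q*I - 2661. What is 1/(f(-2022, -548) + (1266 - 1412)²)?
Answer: 1/1126711 ≈ 8.8754e-7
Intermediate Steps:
f(Q, I) = -2661 + I*Q (f(Q, I) = I*Q - 2661 = -2661 + I*Q)
1/(f(-2022, -548) + (1266 - 1412)²) = 1/((-2661 - 548*(-2022)) + (1266 - 1412)²) = 1/((-2661 + 1108056) + (-146)²) = 1/(1105395 + 21316) = 1/1126711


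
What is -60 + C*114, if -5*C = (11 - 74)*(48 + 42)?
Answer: 129216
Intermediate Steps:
C = 1134 (C = -(11 - 74)*(48 + 42)/5 = -(-63)*90/5 = -1/5*(-5670) = 1134)
-60 + C*114 = -60 + 1134*114 = -60 + 129276 = 129216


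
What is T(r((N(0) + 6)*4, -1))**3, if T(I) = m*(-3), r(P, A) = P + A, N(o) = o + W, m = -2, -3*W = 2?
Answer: 216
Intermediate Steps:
W = -2/3 (W = -1/3*2 = -2/3 ≈ -0.66667)
N(o) = -2/3 + o (N(o) = o - 2/3 = -2/3 + o)
r(P, A) = A + P
T(I) = 6 (T(I) = -2*(-3) = 6)
T(r((N(0) + 6)*4, -1))**3 = 6**3 = 216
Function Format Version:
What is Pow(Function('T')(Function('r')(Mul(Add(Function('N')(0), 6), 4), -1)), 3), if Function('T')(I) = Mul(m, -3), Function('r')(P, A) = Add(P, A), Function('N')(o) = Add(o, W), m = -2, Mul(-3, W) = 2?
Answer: 216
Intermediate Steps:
W = Rational(-2, 3) (W = Mul(Rational(-1, 3), 2) = Rational(-2, 3) ≈ -0.66667)
Function('N')(o) = Add(Rational(-2, 3), o) (Function('N')(o) = Add(o, Rational(-2, 3)) = Add(Rational(-2, 3), o))
Function('r')(P, A) = Add(A, P)
Function('T')(I) = 6 (Function('T')(I) = Mul(-2, -3) = 6)
Pow(Function('T')(Function('r')(Mul(Add(Function('N')(0), 6), 4), -1)), 3) = Pow(6, 3) = 216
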